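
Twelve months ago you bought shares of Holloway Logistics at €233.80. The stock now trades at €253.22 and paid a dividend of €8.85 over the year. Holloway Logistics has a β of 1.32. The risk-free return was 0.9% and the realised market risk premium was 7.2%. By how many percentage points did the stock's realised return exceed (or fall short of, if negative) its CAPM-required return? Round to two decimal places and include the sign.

+1.69%

Realised HPR = (P1 + D1 − P0) / P0 = (253.22 + 8.85 − 233.80) / 233.80 = 28.27 / 233.80 = 12.0915%
CAPM required = R_f + β·MRP = 0.9% + 1.32 × 7.2% = 10.4040%
α = realised − required = 12.0915% − 10.4040% = +1.69%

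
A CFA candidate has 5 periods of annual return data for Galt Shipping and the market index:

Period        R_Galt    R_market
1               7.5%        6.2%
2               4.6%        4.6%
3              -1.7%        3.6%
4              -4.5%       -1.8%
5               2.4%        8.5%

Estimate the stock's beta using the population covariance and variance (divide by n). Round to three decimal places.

0.932

Mean R_i = (7.5 + 4.6 − 1.7 − 4.5 + 2.4) / 5 = 1.6600%
Mean R_m = (6.2 + 4.6 + 3.6 − 1.8 + 8.5) / 5 = 4.2200%
Σ(R_i − R̄_i)(R_m − R̄_m) = 55.0140  ⇒  Cov = 55.0140 / 5 = 11.0028
Σ(R_m − R̄_m)² = 59.0080  ⇒  Var(R_m) = 59.0080 / 5 = 11.8016
β = Cov / Var(R_m) = 11.0028 / 11.8016 = 0.9323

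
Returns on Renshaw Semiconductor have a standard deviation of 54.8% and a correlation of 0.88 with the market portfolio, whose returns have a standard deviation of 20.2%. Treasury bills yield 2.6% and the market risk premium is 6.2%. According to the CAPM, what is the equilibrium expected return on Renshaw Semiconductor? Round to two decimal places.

β = ρ × σ_i / σ_m = 0.88 × 54.8% / 20.2% = 2.3873
E(R) = 2.6% + 2.3873 × 6.2% = 17.40%

17.40%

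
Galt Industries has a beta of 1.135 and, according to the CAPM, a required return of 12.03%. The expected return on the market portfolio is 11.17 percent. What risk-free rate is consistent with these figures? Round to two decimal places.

E(R) = R_f + β(E(R_m) − R_f) = R_f(1 − β) + β·E(R_m)
12.03% = R_f × (1 − 1.135) + 1.135 × 11.17%
12.03% = R_f × -0.135 + 12.67795%
R_f = (12.03% − 12.67795%) / -0.135 = 4.80%

4.80%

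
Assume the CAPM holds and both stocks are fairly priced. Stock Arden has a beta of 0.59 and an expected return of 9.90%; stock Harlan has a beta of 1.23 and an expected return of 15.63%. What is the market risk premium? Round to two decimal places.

Both satisfy E(R) = R_f + β·MRP, so the slope of the SML is
MRP = (15.63% − 9.90%) / (1.23 − 0.59) = 5.73% / 0.64 = 8.9531%

8.95%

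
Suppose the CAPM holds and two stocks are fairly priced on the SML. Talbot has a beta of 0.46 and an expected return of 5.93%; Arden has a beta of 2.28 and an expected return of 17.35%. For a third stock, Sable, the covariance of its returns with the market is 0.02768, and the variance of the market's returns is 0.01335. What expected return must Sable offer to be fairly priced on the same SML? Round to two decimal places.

MRP = (17.35% − 5.93%) / (2.28 − 0.46) = 6.2747%
R_f = 5.93% − 0.46 × 6.2747% = 3.0436%
β_Sable = Cov / Var(R_m) = 0.02768 / 0.01335 = 2.0734
E(R_Sable) = R_f + β × MRP = 3.0436% + 2.0734 × 6.2747% = 16.05%

16.05%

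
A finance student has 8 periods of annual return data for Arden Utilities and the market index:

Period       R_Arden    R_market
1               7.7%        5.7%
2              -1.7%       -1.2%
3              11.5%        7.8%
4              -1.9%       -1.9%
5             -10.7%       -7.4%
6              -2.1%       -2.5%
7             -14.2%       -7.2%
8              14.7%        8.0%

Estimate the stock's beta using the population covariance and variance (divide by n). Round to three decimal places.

Mean R_i = (7.7 − 1.7 + 11.5 − 1.9 − 10.7 − 2.1 − 14.2 + 14.7) / 8 = 0.4125%
Mean R_m = (5.7 − 1.2 + 7.8 − 1.9 − 7.4 − 2.5 − 7.2 + 8.0) / 8 = 0.1625%
Σ(R_i − R̄_i)(R_m − R̄_m) = 442.9738  ⇒  Cov = 442.9738 / 8 = 55.3717
Σ(R_m − R̄_m)² = 275.0188  ⇒  Var(R_m) = 275.0188 / 8 = 34.3774
β = Cov / Var(R_m) = 55.3717 / 34.3774 = 1.6107

1.611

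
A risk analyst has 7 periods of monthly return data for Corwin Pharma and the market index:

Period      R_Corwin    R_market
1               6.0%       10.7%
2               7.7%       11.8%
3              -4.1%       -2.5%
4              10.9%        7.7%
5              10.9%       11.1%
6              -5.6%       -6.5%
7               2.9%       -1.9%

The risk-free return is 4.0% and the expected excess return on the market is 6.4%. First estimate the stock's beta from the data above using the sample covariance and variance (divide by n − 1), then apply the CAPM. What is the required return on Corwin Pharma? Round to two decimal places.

8.97%

Mean R_i = (6.0 + 7.7 − 4.1 + 10.9 + 10.9 − 5.6 + 2.9) / 7 = 4.1000%
Mean R_m = (10.7 + 11.8 − 2.5 + 7.7 + 11.1 − 6.5 − 1.9) / 7 = 4.3429%
Σ(R_i − R̄_i)(R_m − R̄_m) = 276.4800  ⇒  Cov = 276.4800 / 6 = 46.0800
Σ(R_m − R̄_m)² = 356.3171  ⇒  Var(R_m) = 356.3171 / 6 = 59.3862
β = Cov / Var(R_m) = 46.0800 / 59.3862 = 0.7759
E(R) = R_f + β × MRP = 4.0% + 0.7759 × 6.4% = 8.97%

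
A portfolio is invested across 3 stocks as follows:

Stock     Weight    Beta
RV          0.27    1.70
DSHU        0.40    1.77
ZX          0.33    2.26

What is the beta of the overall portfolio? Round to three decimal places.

β_P = Σ w_i β_i = 0.27×1.70 + 0.40×1.77 + 0.33×2.26 = 1.9128

1.913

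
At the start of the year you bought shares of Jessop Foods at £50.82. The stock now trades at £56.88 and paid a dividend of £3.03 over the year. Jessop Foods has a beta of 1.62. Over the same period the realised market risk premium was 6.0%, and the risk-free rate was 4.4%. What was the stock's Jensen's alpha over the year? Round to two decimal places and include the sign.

Realised HPR = (P1 + D1 − P0) / P0 = (56.88 + 3.03 − 50.82) / 50.82 = 9.09 / 50.82 = 17.8867%
CAPM required = R_f + β·MRP = 4.4% + 1.62 × 6.0% = 14.1200%
α = realised − required = 17.8867% − 14.1200% = +3.77%

+3.77%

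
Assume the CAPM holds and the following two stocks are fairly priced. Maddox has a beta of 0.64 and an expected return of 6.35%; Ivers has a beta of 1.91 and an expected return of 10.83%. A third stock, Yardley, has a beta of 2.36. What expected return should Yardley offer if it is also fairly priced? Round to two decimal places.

MRP (SML slope) = (10.83% − 6.35%) / (1.91 − 0.64) = 4.48% / 1.27 = 3.5276%
R_f (intercept) = 6.35% − 0.64 × 3.5276% = 4.0923%
E(R_Yardley) = R_f + β × MRP = 4.0923% + 2.36 × 3.5276% = 12.42%

12.42%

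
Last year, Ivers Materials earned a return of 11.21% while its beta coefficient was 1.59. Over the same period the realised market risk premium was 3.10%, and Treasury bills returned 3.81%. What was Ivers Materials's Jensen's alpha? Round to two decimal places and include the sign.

+2.47%

CAPM benchmark = R_f + β(R_m − R_f) = 3.81% + 1.59 × 3.10% = 8.7390%
α = actual − benchmark = 11.21% − 8.7390% = +2.47%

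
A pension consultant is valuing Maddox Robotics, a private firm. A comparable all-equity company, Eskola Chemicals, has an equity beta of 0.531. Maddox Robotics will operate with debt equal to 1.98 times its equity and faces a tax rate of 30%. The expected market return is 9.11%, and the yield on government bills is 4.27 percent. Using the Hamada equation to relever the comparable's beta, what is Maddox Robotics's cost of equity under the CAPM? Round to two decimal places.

β_L = β_U × [1 + (1 − t)(D/E)] = 0.531 × [1 + (1 − 0.30) × 1.98]
    = 0.531 × [1 + 0.70 × 1.98] = 0.531 × 2.3860 = 1.2670
MRP = 9.11% − 4.27% = 4.84%
E(R) = R_f + β_L × MRP = 4.27% + 1.2670 × 4.84% = 10.40%

10.40%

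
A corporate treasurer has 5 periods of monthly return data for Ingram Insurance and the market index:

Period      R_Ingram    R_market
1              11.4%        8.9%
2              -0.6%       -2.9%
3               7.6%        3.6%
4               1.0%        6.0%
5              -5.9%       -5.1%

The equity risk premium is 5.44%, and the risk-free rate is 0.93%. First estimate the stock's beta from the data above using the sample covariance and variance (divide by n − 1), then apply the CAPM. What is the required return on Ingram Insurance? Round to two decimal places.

Mean R_i = (11.4 − 0.6 + 7.6 + 1.0 − 5.9) / 5 = 2.7000%
Mean R_m = (8.9 − 2.9 + 3.6 + 6.0 − 5.1) / 5 = 2.1000%
Σ(R_i − R̄_i)(R_m − R̄_m) = 138.3000  ⇒  Cov = 138.3000 / 4 = 34.5750
Σ(R_m − R̄_m)² = 140.5400  ⇒  Var(R_m) = 140.5400 / 4 = 35.1350
β = Cov / Var(R_m) = 34.5750 / 35.1350 = 0.9841
E(R) = R_f + β × MRP = 0.93% + 0.9841 × 5.44% = 6.28%

6.28%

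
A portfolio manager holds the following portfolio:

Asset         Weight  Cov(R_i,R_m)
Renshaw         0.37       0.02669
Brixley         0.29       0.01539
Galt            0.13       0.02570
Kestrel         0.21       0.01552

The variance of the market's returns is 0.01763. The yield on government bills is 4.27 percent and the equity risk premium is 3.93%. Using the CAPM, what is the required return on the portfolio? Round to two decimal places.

β_Renshaw = 0.02669 / 0.01763 = 1.5139
β_Brixley = 0.01539 / 0.01763 = 0.8729
β_Galt = 0.02570 / 0.01763 = 1.4577
β_Kestrel = 0.01552 / 0.01763 = 0.8803
β_P = Σ w_i β_i = 0.37×1.5139 + 0.29×0.8729 + 0.13×1.4577 + 0.21×0.8803 = 1.1876
E(R_P) = R_f + β_P × MRP = 4.27% + 1.1876 × 3.93% = 8.94%

8.94%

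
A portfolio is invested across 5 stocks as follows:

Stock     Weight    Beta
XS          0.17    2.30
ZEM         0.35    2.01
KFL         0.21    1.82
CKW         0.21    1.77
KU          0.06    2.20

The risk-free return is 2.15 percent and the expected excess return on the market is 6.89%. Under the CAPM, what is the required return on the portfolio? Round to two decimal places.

15.79%

β_P = Σ w_i β_i = 0.17×2.30 + 0.35×2.01 + 0.21×1.82 + 0.21×1.77 + 0.06×2.20 = 1.9804
E(R_P) = R_f + β_P × MRP = 2.15% + 1.9804 × 6.89% = 15.79%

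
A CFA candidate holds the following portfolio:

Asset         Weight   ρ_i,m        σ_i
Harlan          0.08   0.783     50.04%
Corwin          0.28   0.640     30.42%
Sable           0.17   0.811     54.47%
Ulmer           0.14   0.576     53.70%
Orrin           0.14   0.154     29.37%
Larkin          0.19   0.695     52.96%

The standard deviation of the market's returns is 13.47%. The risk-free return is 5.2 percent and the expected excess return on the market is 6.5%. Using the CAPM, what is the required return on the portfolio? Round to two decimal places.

β_Harlan = 0.783 × 50.04% / 13.47% = 2.9088
β_Corwin = 0.640 × 30.42% / 13.47% = 1.4453
β_Sable = 0.811 × 54.47% / 13.47% = 3.2795
β_Ulmer = 0.576 × 53.70% / 13.47% = 2.2963
β_Orrin = 0.154 × 29.37% / 13.47% = 0.3358
β_Larkin = 0.695 × 52.96% / 13.47% = 2.7325
β_P = Σ w_i β_i = 0.08×2.9088 + 0.28×1.4453 + 0.17×3.2795 + 0.14×2.2963 + 0.14×0.3358 + 0.19×2.7325 = 2.0826
E(R_P) = R_f + β_P × MRP = 5.2% + 2.0826 × 6.5% = 18.74%

18.74%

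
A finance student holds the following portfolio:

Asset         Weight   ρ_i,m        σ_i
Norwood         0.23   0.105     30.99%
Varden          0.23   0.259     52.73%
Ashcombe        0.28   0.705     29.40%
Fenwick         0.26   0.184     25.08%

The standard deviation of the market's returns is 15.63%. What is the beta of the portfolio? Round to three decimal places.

0.697

β_Norwood = 0.105 × 30.99% / 15.63% = 0.2082
β_Varden = 0.259 × 52.73% / 15.63% = 0.8738
β_Ashcombe = 0.705 × 29.40% / 15.63% = 1.3261
β_Fenwick = 0.184 × 25.08% / 15.63% = 0.2952
β_P = Σ w_i β_i = 0.23×0.2082 + 0.23×0.8738 + 0.28×1.3261 + 0.26×0.2952 = 0.6969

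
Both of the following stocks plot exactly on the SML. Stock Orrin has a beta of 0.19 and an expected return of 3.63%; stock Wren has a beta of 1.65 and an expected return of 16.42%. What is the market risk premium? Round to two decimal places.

Both satisfy E(R) = R_f + β·MRP, so the slope of the SML is
MRP = (16.42% − 3.63%) / (1.65 − 0.19) = 12.79% / 1.46 = 8.7603%

8.76%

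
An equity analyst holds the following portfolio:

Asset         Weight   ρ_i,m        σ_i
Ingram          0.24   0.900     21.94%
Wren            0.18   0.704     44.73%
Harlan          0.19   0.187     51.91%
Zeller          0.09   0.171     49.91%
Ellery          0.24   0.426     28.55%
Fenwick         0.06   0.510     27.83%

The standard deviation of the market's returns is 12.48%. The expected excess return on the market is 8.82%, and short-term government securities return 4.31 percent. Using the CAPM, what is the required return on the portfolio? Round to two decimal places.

16.18%

β_Ingram = 0.900 × 21.94% / 12.48% = 1.5822
β_Wren = 0.704 × 44.73% / 12.48% = 2.5232
β_Harlan = 0.187 × 51.91% / 12.48% = 0.7778
β_Zeller = 0.171 × 49.91% / 12.48% = 0.6839
β_Ellery = 0.426 × 28.55% / 12.48% = 0.9745
β_Fenwick = 0.510 × 27.83% / 12.48% = 1.1373
β_P = Σ w_i β_i = 0.24×1.5822 + 0.18×2.5232 + 0.19×0.7778 + 0.09×0.6839 + 0.24×0.9745 + 0.06×1.1373 = 1.3454
E(R_P) = R_f + β_P × MRP = 4.31% + 1.3454 × 8.82% = 16.18%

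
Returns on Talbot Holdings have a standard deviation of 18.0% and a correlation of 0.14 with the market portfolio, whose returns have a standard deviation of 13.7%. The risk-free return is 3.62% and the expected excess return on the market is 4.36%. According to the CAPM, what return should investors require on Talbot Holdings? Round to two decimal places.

β = ρ × σ_i / σ_m = 0.14 × 18.0% / 13.7% = 0.1839
E(R) = 3.62% + 0.1839 × 4.36% = 4.42%

4.42%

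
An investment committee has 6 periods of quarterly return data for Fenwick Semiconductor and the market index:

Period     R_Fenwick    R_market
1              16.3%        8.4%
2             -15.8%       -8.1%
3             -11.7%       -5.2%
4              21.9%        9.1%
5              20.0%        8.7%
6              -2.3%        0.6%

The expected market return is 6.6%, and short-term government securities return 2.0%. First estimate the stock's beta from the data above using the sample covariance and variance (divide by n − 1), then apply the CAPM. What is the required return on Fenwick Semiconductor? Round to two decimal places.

Mean R_i = (16.3 − 15.8 − 11.7 + 21.9 + 20.0 − 2.3) / 6 = 4.7333%
Mean R_m = (8.4 − 8.1 − 5.2 + 9.1 + 8.7 + 0.6) / 6 = 2.2500%
Σ(R_i − R̄_i)(R_m − R̄_m) = 633.7500  ⇒  Cov = 633.7500 / 5 = 126.7500
Σ(R_m − R̄_m)² = 291.6950  ⇒  Var(R_m) = 291.6950 / 5 = 58.3390
β = Cov / Var(R_m) = 126.7500 / 58.3390 = 2.1726
MRP = 6.6% − 2.0% = 4.60%
E(R) = R_f + β × MRP = 2.0% + 2.1726 × 4.6% = 11.99%

11.99%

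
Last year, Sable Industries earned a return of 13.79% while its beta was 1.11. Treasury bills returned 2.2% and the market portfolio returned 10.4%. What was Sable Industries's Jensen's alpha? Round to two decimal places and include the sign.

+2.49%

Market excess return = 10.4% − 2.2% = 8.20%
CAPM benchmark = R_f + β(R_m − R_f) = 2.2% + 1.11 × 8.2% = 11.3020%
α = actual − benchmark = 13.79% − 11.3020% = +2.49%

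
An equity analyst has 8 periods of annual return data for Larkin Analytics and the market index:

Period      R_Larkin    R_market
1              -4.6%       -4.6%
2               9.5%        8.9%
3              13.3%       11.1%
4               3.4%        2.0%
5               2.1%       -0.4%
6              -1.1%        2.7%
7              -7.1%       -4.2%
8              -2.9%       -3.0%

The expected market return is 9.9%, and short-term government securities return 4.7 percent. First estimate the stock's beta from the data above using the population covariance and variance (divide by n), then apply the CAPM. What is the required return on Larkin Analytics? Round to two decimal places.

Mean R_i = (-4.6 + 9.5 + 13.3 + 3.4 + 2.1 − 1.1 − 7.1 − 2.9) / 8 = 1.5750%
Mean R_m = (-4.6 + 8.9 + 11.1 + 2.0 − 0.4 + 2.7 − 4.2 − 3.0) / 8 = 1.5625%
Σ(R_i − R̄_i)(R_m − R̄_m) = 275.1625  ⇒  Cov = 275.1625 / 8 = 34.3953
Σ(R_m − R̄_m)² = 242.1388  ⇒  Var(R_m) = 242.1388 / 8 = 30.2674
β = Cov / Var(R_m) = 34.3953 / 30.2674 = 1.1364
MRP = 9.9% − 4.7% = 5.20%
E(R) = R_f + β × MRP = 4.7% + 1.1364 × 5.2% = 10.61%

10.61%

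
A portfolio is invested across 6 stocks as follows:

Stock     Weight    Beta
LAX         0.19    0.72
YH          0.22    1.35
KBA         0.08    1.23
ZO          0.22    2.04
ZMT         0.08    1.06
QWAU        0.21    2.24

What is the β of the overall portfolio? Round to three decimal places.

β_P = Σ w_i β_i = 0.19×0.72 + 0.22×1.35 + 0.08×1.23 + 0.22×2.04 + 0.08×1.06 + 0.21×2.24 = 1.5362

1.536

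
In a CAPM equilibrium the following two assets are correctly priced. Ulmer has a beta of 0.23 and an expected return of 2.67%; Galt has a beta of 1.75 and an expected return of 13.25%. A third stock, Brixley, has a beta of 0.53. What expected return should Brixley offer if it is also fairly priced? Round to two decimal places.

MRP (SML slope) = (13.25% − 2.67%) / (1.75 − 0.23) = 10.58% / 1.52 = 6.9605%
R_f (intercept) = 2.67% − 0.23 × 6.9605% = 1.0691%
E(R_Brixley) = R_f + β × MRP = 1.0691% + 0.53 × 6.9605% = 4.76%

4.76%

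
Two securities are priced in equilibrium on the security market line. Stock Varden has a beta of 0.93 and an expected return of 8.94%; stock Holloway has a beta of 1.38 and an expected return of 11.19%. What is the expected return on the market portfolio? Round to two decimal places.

9.29%

Both satisfy E(R) = R_f + β·MRP, so the slope of the SML is
MRP = (11.19% − 8.94%) / (1.38 − 0.93) = 2.25% / 0.45 = 5.0000%
R_f = E(R_Varden) − β_Varden·MRP = 8.94% − 0.93 × 5.0000% = 4.2900%
E(R_m) = R_f + MRP = 4.2900% + 5.0000% = 9.29%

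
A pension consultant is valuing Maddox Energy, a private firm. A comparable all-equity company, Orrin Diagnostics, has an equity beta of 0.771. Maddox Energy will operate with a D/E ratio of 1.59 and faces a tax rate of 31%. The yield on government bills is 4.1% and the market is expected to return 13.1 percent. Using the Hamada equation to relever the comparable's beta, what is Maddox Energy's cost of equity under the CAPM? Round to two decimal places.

18.65%

β_L = β_U × [1 + (1 − t)(D/E)] = 0.771 × [1 + (1 − 0.31) × 1.59]
    = 0.771 × [1 + 0.69 × 1.59] = 0.771 × 2.0971 = 1.6169
MRP = 13.1% − 4.1% = 9.00%
E(R) = R_f + β_L × MRP = 4.1% + 1.6169 × 9.0% = 18.65%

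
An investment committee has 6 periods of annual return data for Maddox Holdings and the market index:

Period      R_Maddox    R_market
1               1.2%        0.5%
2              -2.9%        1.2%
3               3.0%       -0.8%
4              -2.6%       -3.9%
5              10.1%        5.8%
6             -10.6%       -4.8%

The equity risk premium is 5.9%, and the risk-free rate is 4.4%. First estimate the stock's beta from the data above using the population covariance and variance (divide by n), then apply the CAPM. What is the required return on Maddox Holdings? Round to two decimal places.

13.52%

Mean R_i = (1.2 − 2.9 + 3.0 − 2.6 + 10.1 − 10.6) / 6 = -0.3000%
Mean R_m = (0.5 + 1.2 − 0.8 − 3.9 + 5.8 − 4.8) / 6 = -0.3333%
Σ(R_i − R̄_i)(R_m − R̄_m) = 113.7200  ⇒  Cov = 113.7200 / 6 = 18.9533
Σ(R_m − R̄_m)² = 73.5533  ⇒  Var(R_m) = 73.5533 / 6 = 12.2589
β = Cov / Var(R_m) = 18.9533 / 12.2589 = 1.5461
E(R) = R_f + β × MRP = 4.4% + 1.5461 × 5.9% = 13.52%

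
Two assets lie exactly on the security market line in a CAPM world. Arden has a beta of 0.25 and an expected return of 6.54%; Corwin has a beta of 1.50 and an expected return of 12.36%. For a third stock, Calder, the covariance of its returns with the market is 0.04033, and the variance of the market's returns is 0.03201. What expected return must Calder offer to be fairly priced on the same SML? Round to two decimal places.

MRP = (12.36% − 6.54%) / (1.50 − 0.25) = 4.6560%
R_f = 6.54% − 0.25 × 4.6560% = 5.3760%
β_Calder = Cov / Var(R_m) = 0.04033 / 0.03201 = 1.2599
E(R_Calder) = R_f + β × MRP = 5.3760% + 1.2599 × 4.6560% = 11.24%

11.24%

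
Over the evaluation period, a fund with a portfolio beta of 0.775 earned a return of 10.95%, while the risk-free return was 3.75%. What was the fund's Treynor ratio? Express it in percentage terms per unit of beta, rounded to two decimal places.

Treynor = (R_P − R_f) / β_P = (10.95% − 3.75%) / 0.7750 = 7.20% / 0.7750 = 9.29%

9.29%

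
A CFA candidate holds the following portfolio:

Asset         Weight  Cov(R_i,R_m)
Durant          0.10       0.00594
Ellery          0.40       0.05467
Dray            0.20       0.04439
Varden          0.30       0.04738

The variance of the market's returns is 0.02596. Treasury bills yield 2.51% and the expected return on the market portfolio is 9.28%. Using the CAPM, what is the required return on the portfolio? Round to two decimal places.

β_Durant = 0.00594 / 0.02596 = 0.2288
β_Ellery = 0.05467 / 0.02596 = 2.1059
β_Dray = 0.04439 / 0.02596 = 1.7099
β_Varden = 0.04738 / 0.02596 = 1.8251
β_P = Σ w_i β_i = 0.10×0.2288 + 0.40×2.1059 + 0.20×1.7099 + 0.30×1.8251 = 1.7548
MRP = 9.28% − 2.51% = 6.77%
E(R_P) = R_f + β_P × MRP = 2.51% + 1.7548 × 6.77% = 14.39%

14.39%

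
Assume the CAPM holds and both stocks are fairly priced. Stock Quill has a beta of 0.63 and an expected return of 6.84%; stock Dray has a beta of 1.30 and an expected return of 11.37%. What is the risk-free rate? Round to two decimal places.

2.58%

Both satisfy E(R) = R_f + β·MRP, so the slope of the SML is
MRP = (11.37% − 6.84%) / (1.30 − 0.63) = 4.53% / 0.67 = 6.7612%
R_f = E(R_Quill) − β_Quill·MRP = 6.84% − 0.63 × 6.7612% = 2.5804%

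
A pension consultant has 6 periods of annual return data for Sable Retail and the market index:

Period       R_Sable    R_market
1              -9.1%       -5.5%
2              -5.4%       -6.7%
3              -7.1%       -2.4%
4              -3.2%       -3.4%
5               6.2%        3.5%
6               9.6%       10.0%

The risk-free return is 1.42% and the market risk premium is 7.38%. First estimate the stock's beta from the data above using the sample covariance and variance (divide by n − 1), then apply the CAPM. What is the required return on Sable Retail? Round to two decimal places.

9.67%

Mean R_i = (-9.1 − 5.4 − 7.1 − 3.2 + 6.2 + 9.6) / 6 = -1.5000%
Mean R_m = (-5.5 − 6.7 − 2.4 − 3.4 + 3.5 + 10.0) / 6 = -0.7500%
Σ(R_i − R̄_i)(R_m − R̄_m) = 225.1000  ⇒  Cov = 225.1000 / 5 = 45.0200
Σ(R_m − R̄_m)² = 201.3350  ⇒  Var(R_m) = 201.3350 / 5 = 40.2670
β = Cov / Var(R_m) = 45.0200 / 40.2670 = 1.1180
E(R) = R_f + β × MRP = 1.42% + 1.1180 × 7.38% = 9.67%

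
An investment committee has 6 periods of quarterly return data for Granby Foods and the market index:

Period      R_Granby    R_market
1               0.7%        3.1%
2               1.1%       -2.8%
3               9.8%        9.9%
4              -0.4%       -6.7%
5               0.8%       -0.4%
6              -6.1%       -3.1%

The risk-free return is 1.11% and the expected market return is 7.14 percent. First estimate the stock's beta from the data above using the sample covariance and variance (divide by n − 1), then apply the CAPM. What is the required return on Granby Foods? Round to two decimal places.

5.27%

Mean R_i = (0.7 + 1.1 + 9.8 − 0.4 + 0.8 − 6.1) / 6 = 0.9833%
Mean R_m = (3.1 − 2.8 + 9.9 − 6.7 − 0.4 − 3.1) / 6 = 0.0000%
Σ(R_i − R̄_i)(R_m − R̄_m) = 117.3800  ⇒  Cov = 117.3800 / 5 = 23.4760
Σ(R_m − R̄_m)² = 170.1200  ⇒  Var(R_m) = 170.1200 / 5 = 34.0240
β = Cov / Var(R_m) = 23.4760 / 34.0240 = 0.6900
MRP = 7.14% − 1.11% = 6.03%
E(R) = R_f + β × MRP = 1.11% + 0.6900 × 6.03% = 5.27%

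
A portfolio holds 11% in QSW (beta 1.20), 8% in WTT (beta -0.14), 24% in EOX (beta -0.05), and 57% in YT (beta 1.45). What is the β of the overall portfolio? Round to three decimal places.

0.935

β_P = Σ w_i β_i = 0.11×1.20 + 0.08×-0.14 + 0.24×-0.05 + 0.57×1.45 = 0.9353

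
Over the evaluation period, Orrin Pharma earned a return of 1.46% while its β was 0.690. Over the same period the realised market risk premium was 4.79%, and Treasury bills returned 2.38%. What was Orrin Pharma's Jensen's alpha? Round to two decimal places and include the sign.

-4.23%

CAPM benchmark = R_f + β(R_m − R_f) = 2.38% + 0.690 × 4.79% = 5.68510%
α = actual − benchmark = 1.46% − 5.68510% = -4.23%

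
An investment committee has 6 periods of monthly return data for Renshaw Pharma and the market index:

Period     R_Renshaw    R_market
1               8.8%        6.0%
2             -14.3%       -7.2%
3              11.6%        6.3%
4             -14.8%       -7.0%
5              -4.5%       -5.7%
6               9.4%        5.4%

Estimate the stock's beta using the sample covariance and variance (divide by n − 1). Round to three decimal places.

1.717

Mean R_i = (8.8 − 14.3 + 11.6 − 14.8 − 4.5 + 9.4) / 6 = -0.6333%
Mean R_m = (6.0 − 7.2 + 6.3 − 7.0 − 5.7 + 5.4) / 6 = -0.3667%
Σ(R_i − R̄_i)(R_m − R̄_m) = 407.4567  ⇒  Cov = 407.4567 / 5 = 81.4913
Σ(R_m − R̄_m)² = 237.3733  ⇒  Var(R_m) = 237.3733 / 5 = 47.4747
β = Cov / Var(R_m) = 81.4913 / 47.4747 = 1.7165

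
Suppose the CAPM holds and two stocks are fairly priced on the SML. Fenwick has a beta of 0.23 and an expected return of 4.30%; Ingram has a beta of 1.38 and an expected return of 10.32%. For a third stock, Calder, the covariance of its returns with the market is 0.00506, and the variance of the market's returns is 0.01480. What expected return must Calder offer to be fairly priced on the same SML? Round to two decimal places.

4.89%

MRP = (10.32% − 4.30%) / (1.38 − 0.23) = 5.2348%
R_f = 4.30% − 0.23 × 5.2348% = 3.0960%
β_Calder = Cov / Var(R_m) = 0.00506 / 0.01480 = 0.3419
E(R_Calder) = R_f + β × MRP = 3.0960% + 0.3419 × 5.2348% = 4.89%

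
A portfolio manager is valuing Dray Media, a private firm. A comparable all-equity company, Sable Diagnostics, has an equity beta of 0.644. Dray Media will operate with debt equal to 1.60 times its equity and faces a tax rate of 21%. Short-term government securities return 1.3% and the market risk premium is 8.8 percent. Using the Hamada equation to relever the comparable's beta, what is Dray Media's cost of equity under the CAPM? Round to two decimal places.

β_L = β_U × [1 + (1 − t)(D/E)] = 0.644 × [1 + (1 − 0.21) × 1.60]
    = 0.644 × [1 + 0.79 × 1.60] = 0.644 × 2.2640 = 1.4580
E(R) = R_f + β_L × MRP = 1.3% + 1.4580 × 8.8% = 14.13%

14.13%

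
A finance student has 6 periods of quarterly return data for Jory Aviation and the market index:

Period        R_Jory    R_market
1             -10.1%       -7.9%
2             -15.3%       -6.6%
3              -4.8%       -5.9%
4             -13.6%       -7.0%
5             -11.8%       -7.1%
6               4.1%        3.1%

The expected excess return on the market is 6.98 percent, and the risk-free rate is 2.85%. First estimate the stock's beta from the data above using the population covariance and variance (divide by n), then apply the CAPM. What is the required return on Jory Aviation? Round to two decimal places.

13.57%

Mean R_i = (-10.1 − 15.3 − 4.8 − 13.6 − 11.8 + 4.1) / 6 = -8.5833%
Mean R_m = (-7.9 − 6.6 − 5.9 − 7.0 − 7.1 + 3.1) / 6 = -5.2333%
Σ(R_i − R̄_i)(R_m − R̄_m) = 131.2633  ⇒  Cov = 131.2633 / 6 = 21.8772
Σ(R_m − R̄_m)² = 85.4733  ⇒  Var(R_m) = 85.4733 / 6 = 14.2456
β = Cov / Var(R_m) = 21.8772 / 14.2456 = 1.5357
E(R) = R_f + β × MRP = 2.85% + 1.5357 × 6.98% = 13.57%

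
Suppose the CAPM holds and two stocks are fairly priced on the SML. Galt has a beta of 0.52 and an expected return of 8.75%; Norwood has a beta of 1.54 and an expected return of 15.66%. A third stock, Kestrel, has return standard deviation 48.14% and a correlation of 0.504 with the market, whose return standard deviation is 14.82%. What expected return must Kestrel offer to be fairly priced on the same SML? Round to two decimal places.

MRP = (15.66% − 8.75%) / (1.54 − 0.52) = 6.7745%
R_f = 8.75% − 0.52 × 6.7745% = 5.2273%
β_Kestrel = ρ·σ_i/σ_m = 0.504 × 48.14 / 14.82 = 1.6371
E(R_Kestrel) = R_f + β × MRP = 5.2273% + 1.6371 × 6.7745% = 16.32%

16.32%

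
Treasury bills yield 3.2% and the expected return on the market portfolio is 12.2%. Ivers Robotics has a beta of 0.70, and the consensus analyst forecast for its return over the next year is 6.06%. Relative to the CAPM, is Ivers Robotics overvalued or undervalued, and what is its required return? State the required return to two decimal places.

MRP = 12.2% − 3.2% = 9.00%
Required return = R_f + β·MRP = 3.2% + 0.70 × 9.0% = 9.50%
Forecast 6.06% < required 9.50% → the stock plots below the SML → overvalued.

Overvalued; required return 9.50%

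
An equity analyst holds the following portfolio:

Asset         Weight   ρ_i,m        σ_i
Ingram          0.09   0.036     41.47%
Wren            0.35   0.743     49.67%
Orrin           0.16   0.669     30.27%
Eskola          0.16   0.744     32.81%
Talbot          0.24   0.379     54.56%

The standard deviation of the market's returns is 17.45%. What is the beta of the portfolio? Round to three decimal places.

1.442

β_Ingram = 0.036 × 41.47% / 17.45% = 0.0856
β_Wren = 0.743 × 49.67% / 17.45% = 2.1149
β_Orrin = 0.669 × 30.27% / 17.45% = 1.1605
β_Eskola = 0.744 × 32.81% / 17.45% = 1.3989
β_Talbot = 0.379 × 54.56% / 17.45% = 1.1850
β_P = Σ w_i β_i = 0.09×0.0856 + 0.35×2.1149 + 0.16×1.1605 + 0.16×1.3989 + 0.24×1.1850 = 1.4418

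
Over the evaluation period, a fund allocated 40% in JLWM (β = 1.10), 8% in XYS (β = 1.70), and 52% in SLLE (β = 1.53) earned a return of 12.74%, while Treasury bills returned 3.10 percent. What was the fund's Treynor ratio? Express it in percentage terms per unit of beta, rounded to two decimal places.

β_P = 0.40×1.10 + 0.08×1.70 + 0.52×1.53 = 1.3716
Treynor = (R_P − R_f) / β_P = (12.74% − 3.10%) / 1.3716 = 9.64% / 1.3716 = 7.03%

7.03%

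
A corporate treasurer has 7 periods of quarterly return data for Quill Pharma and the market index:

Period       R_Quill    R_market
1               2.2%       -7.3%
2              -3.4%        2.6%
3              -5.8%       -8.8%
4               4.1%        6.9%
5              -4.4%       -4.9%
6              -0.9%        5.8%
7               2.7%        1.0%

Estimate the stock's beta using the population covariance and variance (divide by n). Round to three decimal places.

0.290

Mean R_i = (2.2 − 3.4 − 5.8 + 4.1 − 4.4 − 0.9 + 2.7) / 7 = -0.7857%
Mean R_m = (-7.3 + 2.6 − 8.8 + 6.9 − 4.9 + 5.8 + 1.0) / 7 = -0.6714%
Σ(R_i − R̄_i)(R_m − R̄_m) = 69.7771  ⇒  Cov = 69.7771 / 7 = 9.9682
Σ(R_m − R̄_m)² = 240.5943  ⇒  Var(R_m) = 240.5943 / 7 = 34.3706
β = Cov / Var(R_m) = 9.9682 / 34.3706 = 0.2900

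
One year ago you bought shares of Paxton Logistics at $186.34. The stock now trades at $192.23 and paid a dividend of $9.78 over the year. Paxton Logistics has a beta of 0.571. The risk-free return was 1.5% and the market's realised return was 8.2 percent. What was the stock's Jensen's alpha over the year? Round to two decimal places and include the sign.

Realised HPR = (P1 + D1 − P0) / P0 = (192.23 + 9.78 − 186.34) / 186.34 = 15.67 / 186.34 = 8.4094%
MRP = 8.2% − 1.5% = 6.70%
CAPM required = R_f + β·MRP = 1.5% + 0.571 × 6.7% = 5.3257%
α = realised − required = 8.4094% − 5.3257% = +3.08%

+3.08%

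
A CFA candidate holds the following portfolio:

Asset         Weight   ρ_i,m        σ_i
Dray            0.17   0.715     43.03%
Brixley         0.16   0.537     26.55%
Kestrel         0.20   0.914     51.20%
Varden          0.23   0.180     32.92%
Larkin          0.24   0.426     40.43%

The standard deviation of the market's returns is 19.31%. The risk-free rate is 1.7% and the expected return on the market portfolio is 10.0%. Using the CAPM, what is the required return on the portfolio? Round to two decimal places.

β_Dray = 0.715 × 43.03% / 19.31% = 1.5933
β_Brixley = 0.537 × 26.55% / 19.31% = 0.7383
β_Kestrel = 0.914 × 51.20% / 19.31% = 2.4234
β_Varden = 0.180 × 32.92% / 19.31% = 0.3069
β_Larkin = 0.426 × 40.43% / 19.31% = 0.8919
β_P = Σ w_i β_i = 0.17×1.5933 + 0.16×0.7383 + 0.20×2.4234 + 0.23×0.3069 + 0.24×0.8919 = 1.1583
MRP = 10.0% − 1.7% = 8.30%
E(R_P) = R_f + β_P × MRP = 1.7% + 1.1583 × 8.3% = 11.31%

11.31%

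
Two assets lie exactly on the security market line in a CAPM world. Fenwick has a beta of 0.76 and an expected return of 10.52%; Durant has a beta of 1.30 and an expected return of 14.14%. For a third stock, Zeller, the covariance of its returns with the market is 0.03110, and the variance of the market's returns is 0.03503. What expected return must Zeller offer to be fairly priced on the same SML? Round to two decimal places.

MRP = (14.14% − 10.52%) / (1.30 − 0.76) = 6.7037%
R_f = 10.52% − 0.76 × 6.7037% = 5.4252%
β_Zeller = Cov / Var(R_m) = 0.03110 / 0.03503 = 0.8878
E(R_Zeller) = R_f + β × MRP = 5.4252% + 0.8878 × 6.7037% = 11.38%

11.38%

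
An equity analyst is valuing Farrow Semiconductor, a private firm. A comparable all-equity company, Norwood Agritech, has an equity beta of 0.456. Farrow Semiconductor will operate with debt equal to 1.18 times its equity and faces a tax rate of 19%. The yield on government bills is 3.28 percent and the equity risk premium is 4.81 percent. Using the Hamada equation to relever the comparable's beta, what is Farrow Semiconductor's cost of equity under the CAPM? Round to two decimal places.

β_L = β_U × [1 + (1 − t)(D/E)] = 0.456 × [1 + (1 − 0.19) × 1.18]
    = 0.456 × [1 + 0.81 × 1.18] = 0.456 × 1.9558 = 0.8918
E(R) = R_f + β_L × MRP = 3.28% + 0.8918 × 4.81% = 7.57%

7.57%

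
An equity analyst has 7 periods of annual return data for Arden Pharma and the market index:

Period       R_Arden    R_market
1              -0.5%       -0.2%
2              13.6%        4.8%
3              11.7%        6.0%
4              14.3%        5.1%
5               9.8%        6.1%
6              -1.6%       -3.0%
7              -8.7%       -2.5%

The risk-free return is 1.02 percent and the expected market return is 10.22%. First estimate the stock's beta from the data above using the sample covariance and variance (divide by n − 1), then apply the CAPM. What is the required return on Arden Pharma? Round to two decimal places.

Mean R_i = (-0.5 + 13.6 + 11.7 + 14.3 + 9.8 − 1.6 − 8.7) / 7 = 5.5143%
Mean R_m = (-0.2 + 4.8 + 6.0 + 5.1 + 6.1 − 3.0 − 2.5) / 7 = 2.3286%
Σ(R_i − R̄_i)(R_m − R̄_m) = 204.9571  ⇒  Cov = 204.9571 / 6 = 34.1595
Σ(R_m − R̄_m)² = 99.5943  ⇒  Var(R_m) = 99.5943 / 6 = 16.5991
β = Cov / Var(R_m) = 34.1595 / 16.5991 = 2.0579
MRP = 10.22% − 1.02% = 9.20%
E(R) = R_f + β × MRP = 1.02% + 2.0579 × 9.20% = 19.95%

19.95%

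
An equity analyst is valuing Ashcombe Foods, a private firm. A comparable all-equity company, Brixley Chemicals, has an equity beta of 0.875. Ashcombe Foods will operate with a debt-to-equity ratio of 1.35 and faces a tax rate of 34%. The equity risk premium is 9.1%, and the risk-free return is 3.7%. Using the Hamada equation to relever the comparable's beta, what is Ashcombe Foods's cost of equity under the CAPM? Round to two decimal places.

β_L = β_U × [1 + (1 − t)(D/E)] = 0.875 × [1 + (1 − 0.34) × 1.35]
    = 0.875 × [1 + 0.66 × 1.35] = 0.875 × 1.8910 = 1.6546
E(R) = R_f + β_L × MRP = 3.7% + 1.6546 × 9.1% = 18.76%

18.76%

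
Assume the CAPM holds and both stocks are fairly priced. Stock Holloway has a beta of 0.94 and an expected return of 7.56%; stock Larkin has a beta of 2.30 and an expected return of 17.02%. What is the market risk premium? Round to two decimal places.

6.96%

Both satisfy E(R) = R_f + β·MRP, so the slope of the SML is
MRP = (17.02% − 7.56%) / (2.30 − 0.94) = 9.46% / 1.36 = 6.9559%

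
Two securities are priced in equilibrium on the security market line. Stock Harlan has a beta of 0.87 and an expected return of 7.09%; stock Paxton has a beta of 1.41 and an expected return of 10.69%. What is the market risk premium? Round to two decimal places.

Both satisfy E(R) = R_f + β·MRP, so the slope of the SML is
MRP = (10.69% − 7.09%) / (1.41 − 0.87) = 3.60% / 0.54 = 6.6667%

6.67%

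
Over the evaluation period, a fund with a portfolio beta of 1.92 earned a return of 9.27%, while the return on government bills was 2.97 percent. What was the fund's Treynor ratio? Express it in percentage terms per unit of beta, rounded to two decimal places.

3.28%

Treynor = (R_P − R_f) / β_P = (9.27% − 2.97%) / 1.9200 = 6.30% / 1.9200 = 3.28%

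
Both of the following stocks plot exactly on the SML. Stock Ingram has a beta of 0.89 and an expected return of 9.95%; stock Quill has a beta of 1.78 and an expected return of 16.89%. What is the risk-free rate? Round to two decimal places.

3.01%

Both satisfy E(R) = R_f + β·MRP, so the slope of the SML is
MRP = (16.89% − 9.95%) / (1.78 − 0.89) = 6.94% / 0.89 = 7.7978%
R_f = E(R_Ingram) − β_Ingram·MRP = 9.95% − 0.89 × 7.7978% = 3.0100%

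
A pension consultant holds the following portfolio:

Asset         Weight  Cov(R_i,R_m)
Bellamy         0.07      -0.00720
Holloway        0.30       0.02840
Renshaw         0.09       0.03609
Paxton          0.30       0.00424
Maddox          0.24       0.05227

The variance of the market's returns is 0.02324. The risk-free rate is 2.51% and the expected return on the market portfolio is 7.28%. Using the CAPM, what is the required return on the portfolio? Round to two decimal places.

7.66%

β_Bellamy = -0.00720 / 0.02324 = -0.3098
β_Holloway = 0.02840 / 0.02324 = 1.2220
β_Renshaw = 0.03609 / 0.02324 = 1.5529
β_Paxton = 0.00424 / 0.02324 = 0.1824
β_Maddox = 0.05227 / 0.02324 = 2.2491
β_P = Σ w_i β_i = 0.07×-0.3098 + 0.30×1.2220 + 0.09×1.5529 + 0.30×0.1824 + 0.24×2.2491 = 1.0792
MRP = 7.28% − 2.51% = 4.77%
E(R_P) = R_f + β_P × MRP = 2.51% + 1.0792 × 4.77% = 7.66%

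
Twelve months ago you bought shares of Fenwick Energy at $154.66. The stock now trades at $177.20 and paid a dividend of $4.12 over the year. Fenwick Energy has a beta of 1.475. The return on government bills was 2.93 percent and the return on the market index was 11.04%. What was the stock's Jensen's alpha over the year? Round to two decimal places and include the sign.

+2.35%

Realised HPR = (P1 + D1 − P0) / P0 = (177.20 + 4.12 − 154.66) / 154.66 = 26.66 / 154.66 = 17.2378%
MRP = 11.04% − 2.93% = 8.11%
CAPM required = R_f + β·MRP = 2.93% + 1.475 × 8.11% = 14.89225%
α = realised − required = 17.2378% − 14.89225% = +2.35%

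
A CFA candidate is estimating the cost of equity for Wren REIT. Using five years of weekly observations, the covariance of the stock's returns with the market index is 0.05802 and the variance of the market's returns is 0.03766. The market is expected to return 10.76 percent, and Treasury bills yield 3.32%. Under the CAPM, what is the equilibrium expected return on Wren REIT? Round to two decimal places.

β = Cov(R_i, R_m) / Var(R_m) = 0.05802 / 0.03766 = 1.5406
MRP = 10.76% − 3.32% = 7.44%
E(R) = R_f + β × MRP = 3.32% + 1.5406 × 7.44% = 14.78%

14.78%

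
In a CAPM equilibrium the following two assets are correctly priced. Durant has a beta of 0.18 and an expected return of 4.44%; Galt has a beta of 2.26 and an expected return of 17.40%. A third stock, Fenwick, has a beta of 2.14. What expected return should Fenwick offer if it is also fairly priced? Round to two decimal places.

MRP (SML slope) = (17.40% − 4.44%) / (2.26 − 0.18) = 12.96% / 2.08 = 6.2308%
R_f (intercept) = 4.44% − 0.18 × 6.2308% = 3.3185%
E(R_Fenwick) = R_f + β × MRP = 3.3185% + 2.14 × 6.2308% = 16.65%

16.65%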